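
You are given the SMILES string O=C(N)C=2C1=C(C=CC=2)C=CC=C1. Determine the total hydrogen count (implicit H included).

Walk through each heavy atom and fill implicit hydrogens from standard valence (C 4, N 3, O 2, S 2, halogen 1):
  atom 1: O, bond orders sum to 2 (valence 2) → 0 H
  atom 2: C, bond orders sum to 4 (valence 4) → 0 H
  atom 3: N, bond orders sum to 1 (valence 3) → 2 H
  atom 4: C, bond orders sum to 4 (valence 4) → 0 H
  atom 5: C, bond orders sum to 4 (valence 4) → 0 H
  atom 6: C, bond orders sum to 4 (valence 4) → 0 H
  atom 7: C, bond orders sum to 3 (valence 4) → 1 H
  atom 8: C, bond orders sum to 3 (valence 4) → 1 H
  atom 9: C, bond orders sum to 3 (valence 4) → 1 H
  atom 10: C, bond orders sum to 3 (valence 4) → 1 H
  atom 11: C, bond orders sum to 3 (valence 4) → 1 H
  atom 12: C, bond orders sum to 3 (valence 4) → 1 H
  atom 13: C, bond orders sum to 3 (valence 4) → 1 H
Total hydrogens: 9.

9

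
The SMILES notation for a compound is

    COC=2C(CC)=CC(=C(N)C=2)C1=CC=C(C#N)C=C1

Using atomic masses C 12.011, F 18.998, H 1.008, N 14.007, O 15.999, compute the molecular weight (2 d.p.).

First, the molecular formula is C16H16N2O (counting implicit H from valence).
  C: 16 × 12.011 = 192.176
  H: 16 × 1.008 = 16.128
  N: 2 × 14.007 = 28.014
  O: 1 × 15.999 = 15.999
Sum: 16×12.011 + 16×1.008 + 2×14.007 + 1×15.999 = 252.317 → 252.32 g/mol.

252.32 g/mol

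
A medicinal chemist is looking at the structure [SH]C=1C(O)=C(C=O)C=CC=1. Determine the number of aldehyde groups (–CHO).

The aldehyde motif appears at heavy-atom position 6 in the SMILES.
Other groups present: 1 hydroxyl, 1 thiol.
Aldehyde count: 1.

1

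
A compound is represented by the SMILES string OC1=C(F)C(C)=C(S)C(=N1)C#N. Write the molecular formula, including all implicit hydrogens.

C7H5FN2OS

Walk through each heavy atom and fill implicit hydrogens from standard valence (C 4, N 3, O 2, S 2, halogen 1):
  atom 1: O, bond orders sum to 1 (valence 2) → 1 H
  atom 2: C, bond orders sum to 4 (valence 4) → 0 H
  atom 3: C, bond orders sum to 4 (valence 4) → 0 H
  atom 4: F (halogen, monovalent) → 0 H
  atom 5: C, bond orders sum to 4 (valence 4) → 0 H
  atom 6: C, bond orders sum to 1 (valence 4) → 3 H
  atom 7: C, bond orders sum to 4 (valence 4) → 0 H
  atom 8: S, bond orders sum to 1 (valence 2) → 1 H
  atom 9: C, bond orders sum to 4 (valence 4) → 0 H
  atom 10: N, bond orders sum to 3 (valence 3) → 0 H
  atom 11: C, bond orders sum to 4 (valence 4) → 0 H
  atom 12: N, bond orders sum to 3 (valence 3) → 0 H
Totals → C:7, H:5, F:1, N:2, O:1, S:1.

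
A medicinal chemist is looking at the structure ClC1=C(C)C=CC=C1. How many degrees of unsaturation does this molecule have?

Molecular formula: C7H7Cl.
DoU = (2C + 2 + N − H − X) / 2, where X is the halogen count and O/S are ignored.
    = (2·7 + 2 + 0 − 7 − 1) / 2 = 8 / 2 = 4.

4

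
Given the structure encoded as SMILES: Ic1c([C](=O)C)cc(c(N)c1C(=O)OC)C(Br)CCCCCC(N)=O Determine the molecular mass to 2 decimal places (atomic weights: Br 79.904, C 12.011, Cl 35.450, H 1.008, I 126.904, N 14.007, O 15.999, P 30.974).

525.18 g/mol

First, the molecular formula is C17H22BrIN2O4 (counting implicit H from valence).
  Br: 1 × 79.904 = 79.904
  C: 17 × 12.011 = 204.187
  H: 22 × 1.008 = 22.176
  I: 1 × 126.904 = 126.904
  N: 2 × 14.007 = 28.014
  O: 4 × 15.999 = 63.996
Sum: 1×79.904 + 17×12.011 + 22×1.008 + 1×126.904 + 2×14.007 + 4×15.999 = 525.181 → 525.18 g/mol.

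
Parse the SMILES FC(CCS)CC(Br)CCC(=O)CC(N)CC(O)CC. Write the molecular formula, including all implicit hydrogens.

C14H27BrFNO2S

Walk through each heavy atom and fill implicit hydrogens from standard valence (C 4, N 3, O 2, S 2, halogen 1):
  atom 1: F (halogen, monovalent) → 0 H
  atom 2: C, bond orders sum to 3 (valence 4) → 1 H
  atom 3: C, bond orders sum to 2 (valence 4) → 2 H
  atom 4: C, bond orders sum to 2 (valence 4) → 2 H
  atom 5: S, bond orders sum to 1 (valence 2) → 1 H
  atom 6: C, bond orders sum to 2 (valence 4) → 2 H
  atom 7: C, bond orders sum to 3 (valence 4) → 1 H
  atom 8: Br (halogen, monovalent) → 0 H
  atom 9: C, bond orders sum to 2 (valence 4) → 2 H
  atom 10: C, bond orders sum to 2 (valence 4) → 2 H
  atom 11: C, bond orders sum to 4 (valence 4) → 0 H
  atom 12: O, bond orders sum to 2 (valence 2) → 0 H
  atom 13: C, bond orders sum to 2 (valence 4) → 2 H
  atom 14: C, bond orders sum to 3 (valence 4) → 1 H
  atom 15: N, bond orders sum to 1 (valence 3) → 2 H
  atom 16: C, bond orders sum to 2 (valence 4) → 2 H
  atom 17: C, bond orders sum to 3 (valence 4) → 1 H
  atom 18: O, bond orders sum to 1 (valence 2) → 1 H
  atom 19: C, bond orders sum to 2 (valence 4) → 2 H
  atom 20: C, bond orders sum to 1 (valence 4) → 3 H
Totals → C:14, H:27, Br:1, F:1, N:1, O:2, S:1.
In Hill order: C14H27BrFNO2S.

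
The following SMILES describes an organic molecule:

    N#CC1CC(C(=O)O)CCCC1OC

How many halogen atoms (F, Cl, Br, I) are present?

0

Scan the SMILES for the halogen motif — none present.
Groups that are present: 1 carboxylic acid, 1 ether, 1 nitrile.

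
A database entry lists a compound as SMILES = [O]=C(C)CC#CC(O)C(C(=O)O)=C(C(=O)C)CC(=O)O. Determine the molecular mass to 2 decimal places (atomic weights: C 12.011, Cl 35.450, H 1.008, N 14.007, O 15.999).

282.25 g/mol

First, the molecular formula is C13H14O7 (counting implicit H from valence).
  C: 13 × 12.011 = 156.143
  H: 14 × 1.008 = 14.112
  O: 7 × 15.999 = 111.993
Sum: 13×12.011 + 14×1.008 + 7×15.999 = 282.248 → 282.25 g/mol.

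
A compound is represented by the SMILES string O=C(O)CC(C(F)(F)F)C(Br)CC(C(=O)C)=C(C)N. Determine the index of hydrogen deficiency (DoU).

3

Degree of unsaturation = (number of rings) + (number of π bonds).
Ring closures in the SMILES: 0.
π bonds: 3 double bonds (each 1 DoU) → 3 DoU from unsaturation.
Total DoU = 0 + 3 = 3.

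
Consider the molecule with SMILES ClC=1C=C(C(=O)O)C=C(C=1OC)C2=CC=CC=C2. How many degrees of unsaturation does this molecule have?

Degree of unsaturation = (number of rings) + (number of π bonds).
Ring closures in the SMILES: 2.
π bonds: 7 double bonds (each 1 DoU) → 7 DoU from unsaturation.
Total DoU = 2 + 7 = 9.

9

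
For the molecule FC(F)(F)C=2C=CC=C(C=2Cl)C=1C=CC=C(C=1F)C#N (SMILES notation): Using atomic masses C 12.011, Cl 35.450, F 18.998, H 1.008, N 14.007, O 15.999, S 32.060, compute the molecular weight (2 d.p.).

299.65 g/mol

First, the molecular formula is C14H6ClF4N (counting implicit H from valence).
  C: 14 × 12.011 = 168.154
  Cl: 1 × 35.450 = 35.450
  F: 4 × 18.998 = 75.992
  H: 6 × 1.008 = 6.048
  N: 1 × 14.007 = 14.007
Sum: 14×12.011 + 1×35.450 + 4×18.998 + 6×1.008 + 1×14.007 = 299.651 → 299.65 g/mol.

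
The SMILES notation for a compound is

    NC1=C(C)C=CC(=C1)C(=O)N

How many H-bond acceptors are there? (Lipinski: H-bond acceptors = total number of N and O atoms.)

3

N atoms: 2; O atoms: 1.
Lipinski HBA = 2 + 1 = 3.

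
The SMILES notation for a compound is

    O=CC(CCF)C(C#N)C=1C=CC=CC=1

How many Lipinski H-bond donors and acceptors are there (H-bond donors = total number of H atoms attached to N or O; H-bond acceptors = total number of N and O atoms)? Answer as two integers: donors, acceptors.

Donors: find every N or O and count the H atoms it carries.
  atom 1 (O): bond orders sum to 2 → 0 H
  atom 9 (N): bond orders sum to 3 → 0 H
Lipinski HBD = 0.
Acceptors: N atoms = 1, O atoms = 1 → HBA = 2.

0, 2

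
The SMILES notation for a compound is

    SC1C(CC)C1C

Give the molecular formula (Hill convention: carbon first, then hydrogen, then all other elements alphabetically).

Walk through each heavy atom and fill implicit hydrogens from standard valence (C 4, N 3, O 2, S 2, halogen 1):
  atom 1: S, bond orders sum to 1 (valence 2) → 1 H
  atom 2: C, bond orders sum to 3 (valence 4) → 1 H
  atom 3: C, bond orders sum to 3 (valence 4) → 1 H
  atom 4: C, bond orders sum to 2 (valence 4) → 2 H
  atom 5: C, bond orders sum to 1 (valence 4) → 3 H
  atom 6: C, bond orders sum to 3 (valence 4) → 1 H
  atom 7: C, bond orders sum to 1 (valence 4) → 3 H
Totals → C:6, H:12, S:1.
In Hill order: C6H12S.

C6H12S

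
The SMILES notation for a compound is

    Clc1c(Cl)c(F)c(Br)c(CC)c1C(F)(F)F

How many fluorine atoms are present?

Scan the SMILES for F atoms (remember two-letter symbols like Cl and Br are single atoms).
Fluorine count: 4.

4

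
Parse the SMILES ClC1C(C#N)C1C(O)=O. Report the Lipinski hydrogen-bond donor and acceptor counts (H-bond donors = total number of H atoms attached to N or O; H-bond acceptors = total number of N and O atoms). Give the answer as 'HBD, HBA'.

1, 3

Donors: find every N or O and count the H atoms it carries.
  atom 5 (N): bond orders sum to 3 → 0 H
  atom 8 (O): bond orders sum to 1 → 1 H
  atom 9 (O): bond orders sum to 2 → 0 H
Lipinski HBD = 1.
Acceptors: N atoms = 1, O atoms = 2 → HBA = 3.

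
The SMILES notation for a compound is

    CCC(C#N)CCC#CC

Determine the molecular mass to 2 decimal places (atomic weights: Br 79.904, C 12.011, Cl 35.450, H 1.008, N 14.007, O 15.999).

First, the molecular formula is C9H13N (counting implicit H from valence).
  C: 9 × 12.011 = 108.099
  H: 13 × 1.008 = 13.104
  N: 1 × 14.007 = 14.007
Sum: 9×12.011 + 13×1.008 + 1×14.007 = 135.210 → 135.21 g/mol.

135.21 g/mol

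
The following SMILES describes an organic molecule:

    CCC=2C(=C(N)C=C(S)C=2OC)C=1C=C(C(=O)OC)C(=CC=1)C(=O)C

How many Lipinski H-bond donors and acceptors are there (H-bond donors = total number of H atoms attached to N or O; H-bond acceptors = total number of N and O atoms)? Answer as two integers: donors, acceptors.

Donors: find every N or O and count the H atoms it carries.
  atom 6 (N): bond orders sum to 1 → 2 H
  atom 11 (O): bond orders sum to 2 → 0 H
  atom 17 (O): bond orders sum to 2 → 0 H
  atom 18 (O): bond orders sum to 2 → 0 H
  atom 24 (O): bond orders sum to 2 → 0 H
Lipinski HBD = 2.
Acceptors: N atoms = 1, O atoms = 4 → HBA = 5.

2, 5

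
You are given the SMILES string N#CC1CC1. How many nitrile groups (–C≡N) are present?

1

The nitrile motif appears at heavy-atom position 2 in the SMILES.
Nitrile count: 1.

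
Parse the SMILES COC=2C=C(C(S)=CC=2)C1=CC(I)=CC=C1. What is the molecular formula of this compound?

Walk through each heavy atom and fill implicit hydrogens from standard valence (C 4, N 3, O 2, S 2, halogen 1):
  atom 1: C, bond orders sum to 1 (valence 4) → 3 H
  atom 2: O, bond orders sum to 2 (valence 2) → 0 H
  atom 3: C, bond orders sum to 4 (valence 4) → 0 H
  atom 4: C, bond orders sum to 3 (valence 4) → 1 H
  atom 5: C, bond orders sum to 4 (valence 4) → 0 H
  atom 6: C, bond orders sum to 4 (valence 4) → 0 H
  atom 7: S, bond orders sum to 1 (valence 2) → 1 H
  atom 8: C, bond orders sum to 3 (valence 4) → 1 H
  atom 9: C, bond orders sum to 3 (valence 4) → 1 H
  atom 10: C, bond orders sum to 4 (valence 4) → 0 H
  atom 11: C, bond orders sum to 3 (valence 4) → 1 H
  atom 12: C, bond orders sum to 4 (valence 4) → 0 H
  atom 13: I (halogen, monovalent) → 0 H
  atom 14: C, bond orders sum to 3 (valence 4) → 1 H
  atom 15: C, bond orders sum to 3 (valence 4) → 1 H
  atom 16: C, bond orders sum to 3 (valence 4) → 1 H
Totals → C:13, H:11, I:1, O:1, S:1.
In Hill order: C13H11IOS.

C13H11IOS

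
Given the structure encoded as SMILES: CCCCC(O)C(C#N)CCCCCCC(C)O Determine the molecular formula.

C15H29NO2

Walk through each heavy atom and fill implicit hydrogens from standard valence (C 4, N 3, O 2, S 2, halogen 1):
  atom 1: C, bond orders sum to 1 (valence 4) → 3 H
  atom 2: C, bond orders sum to 2 (valence 4) → 2 H
  atom 3: C, bond orders sum to 2 (valence 4) → 2 H
  atom 4: C, bond orders sum to 2 (valence 4) → 2 H
  atom 5: C, bond orders sum to 3 (valence 4) → 1 H
  atom 6: O, bond orders sum to 1 (valence 2) → 1 H
  atom 7: C, bond orders sum to 3 (valence 4) → 1 H
  atom 8: C, bond orders sum to 4 (valence 4) → 0 H
  atom 9: N, bond orders sum to 3 (valence 3) → 0 H
  atom 10: C, bond orders sum to 2 (valence 4) → 2 H
  atom 11: C, bond orders sum to 2 (valence 4) → 2 H
  atom 12: C, bond orders sum to 2 (valence 4) → 2 H
  atom 13: C, bond orders sum to 2 (valence 4) → 2 H
  atom 14: C, bond orders sum to 2 (valence 4) → 2 H
  atom 15: C, bond orders sum to 2 (valence 4) → 2 H
  atom 16: C, bond orders sum to 3 (valence 4) → 1 H
  atom 17: C, bond orders sum to 1 (valence 4) → 3 H
  atom 18: O, bond orders sum to 1 (valence 2) → 1 H
Totals → C:15, H:29, N:1, O:2.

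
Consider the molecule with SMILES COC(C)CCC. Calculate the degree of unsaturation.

0

Molecular formula: C6H14O.
DoU = (2C + 2 + N − H − X) / 2, where X is the halogen count and O/S are ignored.
    = (2·6 + 2 + 0 − 14 − 0) / 2 = 0 / 2 = 0.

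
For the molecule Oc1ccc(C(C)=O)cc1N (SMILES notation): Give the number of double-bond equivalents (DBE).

5

Molecular formula: C8H9NO2.
DoU = (2C + 2 + N − H − X) / 2, where X is the halogen count and O/S are ignored.
    = (2·8 + 2 + 1 − 9 − 0) / 2 = 10 / 2 = 5.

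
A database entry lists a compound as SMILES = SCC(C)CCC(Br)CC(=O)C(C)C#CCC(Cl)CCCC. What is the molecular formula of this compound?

C18H30BrClOS

Walk through each heavy atom and fill implicit hydrogens from standard valence (C 4, N 3, O 2, S 2, halogen 1):
  atom 1: S, bond orders sum to 1 (valence 2) → 1 H
  atom 2: C, bond orders sum to 2 (valence 4) → 2 H
  atom 3: C, bond orders sum to 3 (valence 4) → 1 H
  atom 4: C, bond orders sum to 1 (valence 4) → 3 H
  atom 5: C, bond orders sum to 2 (valence 4) → 2 H
  atom 6: C, bond orders sum to 2 (valence 4) → 2 H
  atom 7: C, bond orders sum to 3 (valence 4) → 1 H
  atom 8: Br (halogen, monovalent) → 0 H
  atom 9: C, bond orders sum to 2 (valence 4) → 2 H
  atom 10: C, bond orders sum to 4 (valence 4) → 0 H
  atom 11: O, bond orders sum to 2 (valence 2) → 0 H
  atom 12: C, bond orders sum to 3 (valence 4) → 1 H
  atom 13: C, bond orders sum to 1 (valence 4) → 3 H
  atom 14: C, bond orders sum to 4 (valence 4) → 0 H
  atom 15: C, bond orders sum to 4 (valence 4) → 0 H
  atom 16: C, bond orders sum to 2 (valence 4) → 2 H
  atom 17: C, bond orders sum to 3 (valence 4) → 1 H
  atom 18: Cl (halogen, monovalent) → 0 H
  atom 19: C, bond orders sum to 2 (valence 4) → 2 H
  atom 20: C, bond orders sum to 2 (valence 4) → 2 H
  atom 21: C, bond orders sum to 2 (valence 4) → 2 H
  atom 22: C, bond orders sum to 1 (valence 4) → 3 H
Totals → C:18, H:30, Br:1, Cl:1, O:1, S:1.
In Hill order: C18H30BrClOS.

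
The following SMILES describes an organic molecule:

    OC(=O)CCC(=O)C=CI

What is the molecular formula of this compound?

C6H7IO3

Walk through each heavy atom and fill implicit hydrogens from standard valence (C 4, N 3, O 2, S 2, halogen 1):
  atom 1: O, bond orders sum to 1 (valence 2) → 1 H
  atom 2: C, bond orders sum to 4 (valence 4) → 0 H
  atom 3: O, bond orders sum to 2 (valence 2) → 0 H
  atom 4: C, bond orders sum to 2 (valence 4) → 2 H
  atom 5: C, bond orders sum to 2 (valence 4) → 2 H
  atom 6: C, bond orders sum to 4 (valence 4) → 0 H
  atom 7: O, bond orders sum to 2 (valence 2) → 0 H
  atom 8: C, bond orders sum to 3 (valence 4) → 1 H
  atom 9: C, bond orders sum to 3 (valence 4) → 1 H
  atom 10: I (halogen, monovalent) → 0 H
Totals → C:6, H:7, I:1, O:3.
In Hill order: C6H7IO3.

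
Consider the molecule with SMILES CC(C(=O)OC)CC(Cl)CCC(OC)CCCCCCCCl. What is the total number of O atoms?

Scan the SMILES for O atoms (remember two-letter symbols like Cl and Br are single atoms).
Oxygen count: 3.

3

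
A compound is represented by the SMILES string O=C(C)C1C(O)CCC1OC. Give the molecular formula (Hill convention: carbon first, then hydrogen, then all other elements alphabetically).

C8H14O3

Walk through each heavy atom and fill implicit hydrogens from standard valence (C 4, N 3, O 2, S 2, halogen 1):
  atom 1: O, bond orders sum to 2 (valence 2) → 0 H
  atom 2: C, bond orders sum to 4 (valence 4) → 0 H
  atom 3: C, bond orders sum to 1 (valence 4) → 3 H
  atom 4: C, bond orders sum to 3 (valence 4) → 1 H
  atom 5: C, bond orders sum to 3 (valence 4) → 1 H
  atom 6: O, bond orders sum to 1 (valence 2) → 1 H
  atom 7: C, bond orders sum to 2 (valence 4) → 2 H
  atom 8: C, bond orders sum to 2 (valence 4) → 2 H
  atom 9: C, bond orders sum to 3 (valence 4) → 1 H
  atom 10: O, bond orders sum to 2 (valence 2) → 0 H
  atom 11: C, bond orders sum to 1 (valence 4) → 3 H
Totals → C:8, H:14, O:3.
In Hill order: C8H14O3.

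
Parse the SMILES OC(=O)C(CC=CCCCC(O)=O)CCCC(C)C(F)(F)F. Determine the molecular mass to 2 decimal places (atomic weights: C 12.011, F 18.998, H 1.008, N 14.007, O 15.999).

324.34 g/mol

First, the molecular formula is C15H23F3O4 (counting implicit H from valence).
  C: 15 × 12.011 = 180.165
  F: 3 × 18.998 = 56.994
  H: 23 × 1.008 = 23.184
  O: 4 × 15.999 = 63.996
Sum: 15×12.011 + 3×18.998 + 23×1.008 + 4×15.999 = 324.339 → 324.34 g/mol.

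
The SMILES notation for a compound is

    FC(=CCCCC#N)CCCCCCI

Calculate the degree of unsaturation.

3

Molecular formula: C12H19FIN.
DoU = (2C + 2 + N − H − X) / 2, where X is the halogen count and O/S are ignored.
    = (2·12 + 2 + 1 − 19 − 2) / 2 = 6 / 2 = 3.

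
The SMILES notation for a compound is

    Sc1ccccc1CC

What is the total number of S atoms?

1

Scan the SMILES for S atoms (remember two-letter symbols like Cl and Br are single atoms).
Sulfur count: 1.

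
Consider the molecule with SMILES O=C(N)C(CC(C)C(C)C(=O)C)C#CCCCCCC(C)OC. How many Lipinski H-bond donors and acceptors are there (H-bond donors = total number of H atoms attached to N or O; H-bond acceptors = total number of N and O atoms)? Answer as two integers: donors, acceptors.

2, 4

Donors: find every N or O and count the H atoms it carries.
  atom 1 (O): bond orders sum to 2 → 0 H
  atom 3 (N): bond orders sum to 1 → 2 H
  atom 11 (O): bond orders sum to 2 → 0 H
  atom 22 (O): bond orders sum to 2 → 0 H
Lipinski HBD = 2.
Acceptors: N atoms = 1, O atoms = 3 → HBA = 4.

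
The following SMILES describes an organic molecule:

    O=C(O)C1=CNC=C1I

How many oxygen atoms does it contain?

2

Scan the SMILES for O atoms (remember two-letter symbols like Cl and Br are single atoms).
Oxygen count: 2.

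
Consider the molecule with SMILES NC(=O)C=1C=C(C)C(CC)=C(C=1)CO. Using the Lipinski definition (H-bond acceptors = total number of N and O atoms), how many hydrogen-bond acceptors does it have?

N atoms: 1; O atoms: 2.
Lipinski HBA = 1 + 2 = 3.

3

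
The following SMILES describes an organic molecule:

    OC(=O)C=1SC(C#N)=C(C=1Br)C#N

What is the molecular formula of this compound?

Walk through each heavy atom and fill implicit hydrogens from standard valence (C 4, N 3, O 2, S 2, halogen 1):
  atom 1: O, bond orders sum to 1 (valence 2) → 1 H
  atom 2: C, bond orders sum to 4 (valence 4) → 0 H
  atom 3: O, bond orders sum to 2 (valence 2) → 0 H
  atom 4: C, bond orders sum to 4 (valence 4) → 0 H
  atom 5: S, bond orders sum to 2 (valence 2) → 0 H
  atom 6: C, bond orders sum to 4 (valence 4) → 0 H
  atom 7: C, bond orders sum to 4 (valence 4) → 0 H
  atom 8: N, bond orders sum to 3 (valence 3) → 0 H
  atom 9: C, bond orders sum to 4 (valence 4) → 0 H
  atom 10: C, bond orders sum to 4 (valence 4) → 0 H
  atom 11: Br (halogen, monovalent) → 0 H
  atom 12: C, bond orders sum to 4 (valence 4) → 0 H
  atom 13: N, bond orders sum to 3 (valence 3) → 0 H
Totals → C:7, H:1, Br:1, N:2, O:2, S:1.

C7HBrN2O2S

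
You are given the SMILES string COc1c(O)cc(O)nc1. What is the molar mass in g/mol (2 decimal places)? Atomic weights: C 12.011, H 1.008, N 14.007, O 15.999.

141.13 g/mol

First, the molecular formula is C6H7NO3 (counting implicit H from valence).
  C: 6 × 12.011 = 72.066
  H: 7 × 1.008 = 7.056
  N: 1 × 14.007 = 14.007
  O: 3 × 15.999 = 47.997
Sum: 6×12.011 + 7×1.008 + 1×14.007 + 3×15.999 = 141.126 → 141.13 g/mol.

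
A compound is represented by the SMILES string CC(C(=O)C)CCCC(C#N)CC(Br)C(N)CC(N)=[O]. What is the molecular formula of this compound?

C14H24BrN3O2

Walk through each heavy atom and fill implicit hydrogens from standard valence (C 4, N 3, O 2, S 2, halogen 1):
  atom 1: C, bond orders sum to 1 (valence 4) → 3 H
  atom 2: C, bond orders sum to 3 (valence 4) → 1 H
  atom 3: C, bond orders sum to 4 (valence 4) → 0 H
  atom 4: O, bond orders sum to 2 (valence 2) → 0 H
  atom 5: C, bond orders sum to 1 (valence 4) → 3 H
  atom 6: C, bond orders sum to 2 (valence 4) → 2 H
  atom 7: C, bond orders sum to 2 (valence 4) → 2 H
  atom 8: C, bond orders sum to 2 (valence 4) → 2 H
  atom 9: C, bond orders sum to 3 (valence 4) → 1 H
  atom 10: C, bond orders sum to 4 (valence 4) → 0 H
  atom 11: N, bond orders sum to 3 (valence 3) → 0 H
  atom 12: C, bond orders sum to 2 (valence 4) → 2 H
  atom 13: C, bond orders sum to 3 (valence 4) → 1 H
  atom 14: Br (halogen, monovalent) → 0 H
  atom 15: C, bond orders sum to 3 (valence 4) → 1 H
  atom 16: N, bond orders sum to 1 (valence 3) → 2 H
  atom 17: C, bond orders sum to 2 (valence 4) → 2 H
  atom 18: C, bond orders sum to 4 (valence 4) → 0 H
  atom 19: N, bond orders sum to 1 (valence 3) → 2 H
  atom 20: O with explicit H count 0
Totals → C:14, H:24, Br:1, N:3, O:2.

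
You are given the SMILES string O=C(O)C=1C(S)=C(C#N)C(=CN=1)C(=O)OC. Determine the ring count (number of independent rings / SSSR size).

1

In SMILES, each pair of matching ring-closure digits denotes one ring-closing bond; the number of such bonds equals the number of independent rings.
Ring-closure bonds here: 1.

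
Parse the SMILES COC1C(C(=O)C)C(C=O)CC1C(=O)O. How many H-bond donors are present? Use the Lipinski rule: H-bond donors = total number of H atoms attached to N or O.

Donors: find every N or O and count the H atoms it carries.
  atom 2 (O): bond orders sum to 2 → 0 H
  atom 6 (O): bond orders sum to 2 → 0 H
  atom 10 (O): bond orders sum to 2 → 0 H
  atom 14 (O): bond orders sum to 2 → 0 H
  atom 15 (O): bond orders sum to 1 → 1 H
Lipinski HBD = 1.

1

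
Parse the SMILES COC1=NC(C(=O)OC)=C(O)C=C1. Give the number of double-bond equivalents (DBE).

Degree of unsaturation = (number of rings) + (number of π bonds).
Ring closures in the SMILES: 1.
π bonds: 4 double bonds (each 1 DoU) → 4 DoU from unsaturation.
Total DoU = 1 + 4 = 5.

5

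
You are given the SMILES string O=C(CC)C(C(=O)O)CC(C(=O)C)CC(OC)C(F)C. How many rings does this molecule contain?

0

In SMILES, each pair of matching ring-closure digits denotes one ring-closing bond; the number of such bonds equals the number of independent rings.
Ring-closure bonds here: 0.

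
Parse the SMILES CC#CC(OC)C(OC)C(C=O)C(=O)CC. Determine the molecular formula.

C12H18O4

Walk through each heavy atom and fill implicit hydrogens from standard valence (C 4, N 3, O 2, S 2, halogen 1):
  atom 1: C, bond orders sum to 1 (valence 4) → 3 H
  atom 2: C, bond orders sum to 4 (valence 4) → 0 H
  atom 3: C, bond orders sum to 4 (valence 4) → 0 H
  atom 4: C, bond orders sum to 3 (valence 4) → 1 H
  atom 5: O, bond orders sum to 2 (valence 2) → 0 H
  atom 6: C, bond orders sum to 1 (valence 4) → 3 H
  atom 7: C, bond orders sum to 3 (valence 4) → 1 H
  atom 8: O, bond orders sum to 2 (valence 2) → 0 H
  atom 9: C, bond orders sum to 1 (valence 4) → 3 H
  atom 10: C, bond orders sum to 3 (valence 4) → 1 H
  atom 11: C, bond orders sum to 3 (valence 4) → 1 H
  atom 12: O, bond orders sum to 2 (valence 2) → 0 H
  atom 13: C, bond orders sum to 4 (valence 4) → 0 H
  atom 14: O, bond orders sum to 2 (valence 2) → 0 H
  atom 15: C, bond orders sum to 2 (valence 4) → 2 H
  atom 16: C, bond orders sum to 1 (valence 4) → 3 H
Totals → C:12, H:18, O:4.
In Hill order: C12H18O4.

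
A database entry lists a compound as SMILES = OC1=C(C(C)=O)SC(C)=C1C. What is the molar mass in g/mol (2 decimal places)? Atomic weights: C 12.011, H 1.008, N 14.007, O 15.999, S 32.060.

First, the molecular formula is C8H10O2S (counting implicit H from valence).
  C: 8 × 12.011 = 96.088
  H: 10 × 1.008 = 10.080
  O: 2 × 15.999 = 31.998
  S: 1 × 32.060 = 32.060
Sum: 8×12.011 + 10×1.008 + 2×15.999 + 1×32.060 = 170.226 → 170.23 g/mol.

170.23 g/mol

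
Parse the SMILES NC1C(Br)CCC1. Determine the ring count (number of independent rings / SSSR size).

1

In SMILES, each pair of matching ring-closure digits denotes one ring-closing bond; the number of such bonds equals the number of independent rings.
Ring-closure bonds here: 1.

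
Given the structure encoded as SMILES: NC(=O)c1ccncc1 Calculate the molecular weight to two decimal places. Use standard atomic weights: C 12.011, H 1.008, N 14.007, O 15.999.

First, the molecular formula is C6H6N2O (counting implicit H from valence).
  C: 6 × 12.011 = 72.066
  H: 6 × 1.008 = 6.048
  N: 2 × 14.007 = 28.014
  O: 1 × 15.999 = 15.999
Sum: 6×12.011 + 6×1.008 + 2×14.007 + 1×15.999 = 122.127 → 122.13 g/mol.

122.13 g/mol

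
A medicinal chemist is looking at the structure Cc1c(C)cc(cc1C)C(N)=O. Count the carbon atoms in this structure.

Count every carbon token in the SMILES (each C, including those in ring-closure positions and inside branches).
Carbon count: 10.

10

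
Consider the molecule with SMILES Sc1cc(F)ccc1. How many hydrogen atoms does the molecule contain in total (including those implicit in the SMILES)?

Walk through each heavy atom and fill implicit hydrogens from standard valence (C 4, N 3, O 2, S 2, halogen 1); for lowercase aromatic atoms, an aromatic c carries 1 H when it has two neighbours and 0 H with three, and aromatic n carries 0 H:
  atom 1: S, bond orders sum to 1 (valence 2) → 1 H
  atom 2: aromatic c, 3 neighbours → 0 H
  atom 3: aromatic c, 2 neighbours → 1 H
  atom 4: aromatic c, 3 neighbours → 0 H
  atom 5: F (halogen, monovalent) → 0 H
  atom 6: aromatic c, 2 neighbours → 1 H
  atom 7: aromatic c, 2 neighbours → 1 H
  atom 8: aromatic c, 2 neighbours → 1 H
Total hydrogens: 5.

5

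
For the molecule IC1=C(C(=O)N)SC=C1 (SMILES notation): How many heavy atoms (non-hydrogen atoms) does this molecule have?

Every atom symbol written in the SMILES (organic subset) is one heavy atom; implicit H are not written.
Heavy atoms by element → C:5, I:1, N:1, O:1, S:1.
Total: 9.

9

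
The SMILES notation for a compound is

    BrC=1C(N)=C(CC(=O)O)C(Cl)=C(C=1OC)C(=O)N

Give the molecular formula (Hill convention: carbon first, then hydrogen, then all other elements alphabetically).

Walk through each heavy atom and fill implicit hydrogens from standard valence (C 4, N 3, O 2, S 2, halogen 1):
  atom 1: Br (halogen, monovalent) → 0 H
  atom 2: C, bond orders sum to 4 (valence 4) → 0 H
  atom 3: C, bond orders sum to 4 (valence 4) → 0 H
  atom 4: N, bond orders sum to 1 (valence 3) → 2 H
  atom 5: C, bond orders sum to 4 (valence 4) → 0 H
  atom 6: C, bond orders sum to 2 (valence 4) → 2 H
  atom 7: C, bond orders sum to 4 (valence 4) → 0 H
  atom 8: O, bond orders sum to 2 (valence 2) → 0 H
  atom 9: O, bond orders sum to 1 (valence 2) → 1 H
  atom 10: C, bond orders sum to 4 (valence 4) → 0 H
  atom 11: Cl (halogen, monovalent) → 0 H
  atom 12: C, bond orders sum to 4 (valence 4) → 0 H
  atom 13: C, bond orders sum to 4 (valence 4) → 0 H
  atom 14: O, bond orders sum to 2 (valence 2) → 0 H
  atom 15: C, bond orders sum to 1 (valence 4) → 3 H
  atom 16: C, bond orders sum to 4 (valence 4) → 0 H
  atom 17: O, bond orders sum to 2 (valence 2) → 0 H
  atom 18: N, bond orders sum to 1 (valence 3) → 2 H
Totals → C:10, H:10, Br:1, Cl:1, N:2, O:4.

C10H10BrClN2O4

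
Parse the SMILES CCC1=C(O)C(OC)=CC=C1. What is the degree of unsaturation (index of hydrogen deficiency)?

Molecular formula: C9H12O2.
DoU = (2C + 2 + N − H − X) / 2, where X is the halogen count and O/S are ignored.
    = (2·9 + 2 + 0 − 12 − 0) / 2 = 8 / 2 = 4.

4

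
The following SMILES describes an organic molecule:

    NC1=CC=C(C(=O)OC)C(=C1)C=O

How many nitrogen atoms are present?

1

Scan the SMILES for N atoms (remember two-letter symbols like Cl and Br are single atoms).
Nitrogen count: 1.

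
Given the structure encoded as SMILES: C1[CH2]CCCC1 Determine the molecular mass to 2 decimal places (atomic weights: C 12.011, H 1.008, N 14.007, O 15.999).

First, the molecular formula is C6H12 (counting implicit H from valence).
  C: 6 × 12.011 = 72.066
  H: 12 × 1.008 = 12.096
Sum: 6×12.011 + 12×1.008 = 84.162 → 84.16 g/mol.

84.16 g/mol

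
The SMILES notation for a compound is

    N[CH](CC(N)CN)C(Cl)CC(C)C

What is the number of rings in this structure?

In SMILES, each pair of matching ring-closure digits denotes one ring-closing bond; the number of such bonds equals the number of independent rings.
Ring-closure bonds here: 0.

0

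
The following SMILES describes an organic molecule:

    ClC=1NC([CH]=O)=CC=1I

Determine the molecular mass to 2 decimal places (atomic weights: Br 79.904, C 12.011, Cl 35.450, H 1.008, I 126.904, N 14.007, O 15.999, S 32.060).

255.44 g/mol

First, the molecular formula is C5H3ClINO (counting implicit H from valence).
  C: 5 × 12.011 = 60.055
  Cl: 1 × 35.450 = 35.450
  H: 3 × 1.008 = 3.024
  I: 1 × 126.904 = 126.904
  N: 1 × 14.007 = 14.007
  O: 1 × 15.999 = 15.999
Sum: 5×12.011 + 1×35.450 + 3×1.008 + 1×126.904 + 1×14.007 + 1×15.999 = 255.439 → 255.44 g/mol.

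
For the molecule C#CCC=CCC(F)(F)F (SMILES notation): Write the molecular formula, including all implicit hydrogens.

C7H7F3

Walk through each heavy atom and fill implicit hydrogens from standard valence (C 4, N 3, O 2, S 2, halogen 1):
  atom 1: C, bond orders sum to 3 (valence 4) → 1 H
  atom 2: C, bond orders sum to 4 (valence 4) → 0 H
  atom 3: C, bond orders sum to 2 (valence 4) → 2 H
  atom 4: C, bond orders sum to 3 (valence 4) → 1 H
  atom 5: C, bond orders sum to 3 (valence 4) → 1 H
  atom 6: C, bond orders sum to 2 (valence 4) → 2 H
  atom 7: C, bond orders sum to 4 (valence 4) → 0 H
  atom 8: F (halogen, monovalent) → 0 H
  atom 9: F (halogen, monovalent) → 0 H
  atom 10: F (halogen, monovalent) → 0 H
Totals → C:7, H:7, F:3.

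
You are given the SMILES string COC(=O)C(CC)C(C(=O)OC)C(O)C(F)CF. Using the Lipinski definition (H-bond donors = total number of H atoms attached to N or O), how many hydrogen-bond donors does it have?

1

Donors: find every N or O and count the H atoms it carries.
  atom 2 (O): bond orders sum to 2 → 0 H
  atom 4 (O): bond orders sum to 2 → 0 H
  atom 10 (O): bond orders sum to 2 → 0 H
  atom 11 (O): bond orders sum to 2 → 0 H
  atom 14 (O): bond orders sum to 1 → 1 H
Lipinski HBD = 1.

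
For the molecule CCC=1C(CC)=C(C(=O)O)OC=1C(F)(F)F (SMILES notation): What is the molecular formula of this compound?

C10H11F3O3

Walk through each heavy atom and fill implicit hydrogens from standard valence (C 4, N 3, O 2, S 2, halogen 1):
  atom 1: C, bond orders sum to 1 (valence 4) → 3 H
  atom 2: C, bond orders sum to 2 (valence 4) → 2 H
  atom 3: C, bond orders sum to 4 (valence 4) → 0 H
  atom 4: C, bond orders sum to 4 (valence 4) → 0 H
  atom 5: C, bond orders sum to 2 (valence 4) → 2 H
  atom 6: C, bond orders sum to 1 (valence 4) → 3 H
  atom 7: C, bond orders sum to 4 (valence 4) → 0 H
  atom 8: C, bond orders sum to 4 (valence 4) → 0 H
  atom 9: O, bond orders sum to 2 (valence 2) → 0 H
  atom 10: O, bond orders sum to 1 (valence 2) → 1 H
  atom 11: O, bond orders sum to 2 (valence 2) → 0 H
  atom 12: C, bond orders sum to 4 (valence 4) → 0 H
  atom 13: C, bond orders sum to 4 (valence 4) → 0 H
  atom 14: F (halogen, monovalent) → 0 H
  atom 15: F (halogen, monovalent) → 0 H
  atom 16: F (halogen, monovalent) → 0 H
Totals → C:10, H:11, F:3, O:3.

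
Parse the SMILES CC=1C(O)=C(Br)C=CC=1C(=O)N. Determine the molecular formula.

Walk through each heavy atom and fill implicit hydrogens from standard valence (C 4, N 3, O 2, S 2, halogen 1):
  atom 1: C, bond orders sum to 1 (valence 4) → 3 H
  atom 2: C, bond orders sum to 4 (valence 4) → 0 H
  atom 3: C, bond orders sum to 4 (valence 4) → 0 H
  atom 4: O, bond orders sum to 1 (valence 2) → 1 H
  atom 5: C, bond orders sum to 4 (valence 4) → 0 H
  atom 6: Br (halogen, monovalent) → 0 H
  atom 7: C, bond orders sum to 3 (valence 4) → 1 H
  atom 8: C, bond orders sum to 3 (valence 4) → 1 H
  atom 9: C, bond orders sum to 4 (valence 4) → 0 H
  atom 10: C, bond orders sum to 4 (valence 4) → 0 H
  atom 11: O, bond orders sum to 2 (valence 2) → 0 H
  atom 12: N, bond orders sum to 1 (valence 3) → 2 H
Totals → C:8, H:8, Br:1, N:1, O:2.

C8H8BrNO2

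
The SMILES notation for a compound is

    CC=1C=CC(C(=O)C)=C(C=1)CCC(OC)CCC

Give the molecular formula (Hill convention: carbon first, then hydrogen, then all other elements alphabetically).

Walk through each heavy atom and fill implicit hydrogens from standard valence (C 4, N 3, O 2, S 2, halogen 1):
  atom 1: C, bond orders sum to 1 (valence 4) → 3 H
  atom 2: C, bond orders sum to 4 (valence 4) → 0 H
  atom 3: C, bond orders sum to 3 (valence 4) → 1 H
  atom 4: C, bond orders sum to 3 (valence 4) → 1 H
  atom 5: C, bond orders sum to 4 (valence 4) → 0 H
  atom 6: C, bond orders sum to 4 (valence 4) → 0 H
  atom 7: O, bond orders sum to 2 (valence 2) → 0 H
  atom 8: C, bond orders sum to 1 (valence 4) → 3 H
  atom 9: C, bond orders sum to 4 (valence 4) → 0 H
  atom 10: C, bond orders sum to 3 (valence 4) → 1 H
  atom 11: C, bond orders sum to 2 (valence 4) → 2 H
  atom 12: C, bond orders sum to 2 (valence 4) → 2 H
  atom 13: C, bond orders sum to 3 (valence 4) → 1 H
  atom 14: O, bond orders sum to 2 (valence 2) → 0 H
  atom 15: C, bond orders sum to 1 (valence 4) → 3 H
  atom 16: C, bond orders sum to 2 (valence 4) → 2 H
  atom 17: C, bond orders sum to 2 (valence 4) → 2 H
  atom 18: C, bond orders sum to 1 (valence 4) → 3 H
Totals → C:16, H:24, O:2.
In Hill order: C16H24O2.

C16H24O2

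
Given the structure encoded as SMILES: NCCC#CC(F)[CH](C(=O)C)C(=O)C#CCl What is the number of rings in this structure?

0

In SMILES, each pair of matching ring-closure digits denotes one ring-closing bond; the number of such bonds equals the number of independent rings.
Ring-closure bonds here: 0.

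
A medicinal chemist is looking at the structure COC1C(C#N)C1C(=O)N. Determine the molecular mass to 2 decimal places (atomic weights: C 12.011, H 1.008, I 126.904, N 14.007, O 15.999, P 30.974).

First, the molecular formula is C6H8N2O2 (counting implicit H from valence).
  C: 6 × 12.011 = 72.066
  H: 8 × 1.008 = 8.064
  N: 2 × 14.007 = 28.014
  O: 2 × 15.999 = 31.998
Sum: 6×12.011 + 8×1.008 + 2×14.007 + 2×15.999 = 140.142 → 140.14 g/mol.

140.14 g/mol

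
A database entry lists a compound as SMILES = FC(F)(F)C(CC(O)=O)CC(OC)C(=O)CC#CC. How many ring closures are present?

0

In SMILES, each pair of matching ring-closure digits denotes one ring-closing bond; the number of such bonds equals the number of independent rings.
Ring-closure bonds here: 0.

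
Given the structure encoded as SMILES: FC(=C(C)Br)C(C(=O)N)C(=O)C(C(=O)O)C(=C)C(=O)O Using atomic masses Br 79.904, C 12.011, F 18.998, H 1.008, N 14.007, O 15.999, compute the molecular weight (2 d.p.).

First, the molecular formula is C11H11BrFNO6 (counting implicit H from valence).
  Br: 1 × 79.904 = 79.904
  C: 11 × 12.011 = 132.121
  F: 1 × 18.998 = 18.998
  H: 11 × 1.008 = 11.088
  N: 1 × 14.007 = 14.007
  O: 6 × 15.999 = 95.994
Sum: 1×79.904 + 11×12.011 + 1×18.998 + 11×1.008 + 1×14.007 + 6×15.999 = 352.112 → 352.11 g/mol.

352.11 g/mol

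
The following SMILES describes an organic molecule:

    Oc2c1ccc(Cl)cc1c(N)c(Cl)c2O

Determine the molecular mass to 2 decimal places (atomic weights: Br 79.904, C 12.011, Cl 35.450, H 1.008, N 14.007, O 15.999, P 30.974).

First, the molecular formula is C10H7Cl2NO2 (counting implicit H from valence).
  C: 10 × 12.011 = 120.110
  Cl: 2 × 35.450 = 70.900
  H: 7 × 1.008 = 7.056
  N: 1 × 14.007 = 14.007
  O: 2 × 15.999 = 31.998
Sum: 10×12.011 + 2×35.450 + 7×1.008 + 1×14.007 + 2×15.999 = 244.071 → 244.07 g/mol.

244.07 g/mol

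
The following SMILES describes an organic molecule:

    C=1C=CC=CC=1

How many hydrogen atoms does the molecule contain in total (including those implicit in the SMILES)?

6

Walk through each heavy atom and fill implicit hydrogens from standard valence (C 4, N 3, O 2, S 2, halogen 1):
  atom 1: C, bond orders sum to 3 (valence 4) → 1 H
  atom 2: C, bond orders sum to 3 (valence 4) → 1 H
  atom 3: C, bond orders sum to 3 (valence 4) → 1 H
  atom 4: C, bond orders sum to 3 (valence 4) → 1 H
  atom 5: C, bond orders sum to 3 (valence 4) → 1 H
  atom 6: C, bond orders sum to 3 (valence 4) → 1 H
Total hydrogens: 6.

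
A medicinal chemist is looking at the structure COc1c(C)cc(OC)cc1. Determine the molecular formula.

Walk through each heavy atom and fill implicit hydrogens from standard valence (C 4, N 3, O 2, S 2, halogen 1); for lowercase aromatic atoms, an aromatic c carries 1 H when it has two neighbours and 0 H with three, and aromatic n carries 0 H:
  atom 1: C, bond orders sum to 1 (valence 4) → 3 H
  atom 2: O, bond orders sum to 2 (valence 2) → 0 H
  atom 3: aromatic c, 3 neighbours → 0 H
  atom 4: aromatic c, 3 neighbours → 0 H
  atom 5: C, bond orders sum to 1 (valence 4) → 3 H
  atom 6: aromatic c, 2 neighbours → 1 H
  atom 7: aromatic c, 3 neighbours → 0 H
  atom 8: O, bond orders sum to 2 (valence 2) → 0 H
  atom 9: C, bond orders sum to 1 (valence 4) → 3 H
  atom 10: aromatic c, 2 neighbours → 1 H
  atom 11: aromatic c, 2 neighbours → 1 H
Totals → C:9, H:12, O:2.

C9H12O2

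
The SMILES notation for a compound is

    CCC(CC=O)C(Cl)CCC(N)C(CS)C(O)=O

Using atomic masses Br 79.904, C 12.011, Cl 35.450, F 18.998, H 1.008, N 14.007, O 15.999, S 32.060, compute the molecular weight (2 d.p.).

First, the molecular formula is C12H22ClNO3S (counting implicit H from valence).
  C: 12 × 12.011 = 144.132
  Cl: 1 × 35.450 = 35.450
  H: 22 × 1.008 = 22.176
  N: 1 × 14.007 = 14.007
  O: 3 × 15.999 = 47.997
  S: 1 × 32.060 = 32.060
Sum: 12×12.011 + 1×35.450 + 22×1.008 + 1×14.007 + 3×15.999 + 1×32.060 = 295.822 → 295.82 g/mol.

295.82 g/mol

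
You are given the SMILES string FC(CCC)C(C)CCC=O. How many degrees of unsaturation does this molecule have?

1

Molecular formula: C9H17FO.
DoU = (2C + 2 + N − H − X) / 2, where X is the halogen count and O/S are ignored.
    = (2·9 + 2 + 0 − 17 − 1) / 2 = 2 / 2 = 1.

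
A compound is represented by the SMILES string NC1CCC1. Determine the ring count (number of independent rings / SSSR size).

1

In SMILES, each pair of matching ring-closure digits denotes one ring-closing bond; the number of such bonds equals the number of independent rings.
Ring-closure bonds here: 1.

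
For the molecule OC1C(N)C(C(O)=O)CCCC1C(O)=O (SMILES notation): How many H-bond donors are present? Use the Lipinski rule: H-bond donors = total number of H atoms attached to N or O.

5

Donors: find every N or O and count the H atoms it carries.
  atom 1 (O): bond orders sum to 1 → 1 H
  atom 4 (N): bond orders sum to 1 → 2 H
  atom 7 (O): bond orders sum to 1 → 1 H
  atom 8 (O): bond orders sum to 2 → 0 H
  atom 14 (O): bond orders sum to 1 → 1 H
  atom 15 (O): bond orders sum to 2 → 0 H
Lipinski HBD = 5.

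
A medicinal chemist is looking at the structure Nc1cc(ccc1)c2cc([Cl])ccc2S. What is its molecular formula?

C12H10ClNS

Walk through each heavy atom and fill implicit hydrogens from standard valence (C 4, N 3, O 2, S 2, halogen 1); for lowercase aromatic atoms, an aromatic c carries 1 H when it has two neighbours and 0 H with three, and aromatic n carries 0 H:
  atom 1: N, bond orders sum to 1 (valence 3) → 2 H
  atom 2: aromatic c, 3 neighbours → 0 H
  atom 3: aromatic c, 2 neighbours → 1 H
  atom 4: aromatic c, 3 neighbours → 0 H
  atom 5: aromatic c, 2 neighbours → 1 H
  atom 6: aromatic c, 2 neighbours → 1 H
  atom 7: aromatic c, 2 neighbours → 1 H
  atom 8: aromatic c, 3 neighbours → 0 H
  atom 9: aromatic c, 2 neighbours → 1 H
  atom 10: aromatic c, 3 neighbours → 0 H
  atom 11: Cl with explicit H count 0
  atom 12: aromatic c, 2 neighbours → 1 H
  atom 13: aromatic c, 2 neighbours → 1 H
  atom 14: aromatic c, 3 neighbours → 0 H
  atom 15: S, bond orders sum to 1 (valence 2) → 1 H
Totals → C:12, H:10, Cl:1, N:1, S:1.
In Hill order: C12H10ClNS.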